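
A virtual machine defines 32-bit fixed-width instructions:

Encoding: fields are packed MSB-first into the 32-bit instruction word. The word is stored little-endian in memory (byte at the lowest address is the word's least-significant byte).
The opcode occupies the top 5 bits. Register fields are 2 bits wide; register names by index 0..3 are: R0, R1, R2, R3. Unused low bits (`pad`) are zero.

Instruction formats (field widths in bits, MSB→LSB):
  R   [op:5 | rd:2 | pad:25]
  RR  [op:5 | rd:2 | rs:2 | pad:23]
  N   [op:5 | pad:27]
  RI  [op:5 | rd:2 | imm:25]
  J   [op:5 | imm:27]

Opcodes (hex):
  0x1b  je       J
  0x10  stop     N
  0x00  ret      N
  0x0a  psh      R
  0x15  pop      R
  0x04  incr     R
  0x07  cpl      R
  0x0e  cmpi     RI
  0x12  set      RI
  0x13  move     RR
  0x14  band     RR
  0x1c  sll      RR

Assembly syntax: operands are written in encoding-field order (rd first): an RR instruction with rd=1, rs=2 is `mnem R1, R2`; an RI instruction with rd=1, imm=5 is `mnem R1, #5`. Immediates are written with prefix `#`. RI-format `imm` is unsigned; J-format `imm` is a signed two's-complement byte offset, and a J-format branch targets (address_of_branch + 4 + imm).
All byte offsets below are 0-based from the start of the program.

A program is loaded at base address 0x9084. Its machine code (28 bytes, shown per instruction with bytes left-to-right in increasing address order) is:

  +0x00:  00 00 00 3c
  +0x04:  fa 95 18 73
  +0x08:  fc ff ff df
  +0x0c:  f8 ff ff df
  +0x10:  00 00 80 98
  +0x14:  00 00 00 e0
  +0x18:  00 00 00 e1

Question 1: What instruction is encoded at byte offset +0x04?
@+04  little-endian(fa 95 18 73) = 0x731895fa
  op=0x731895fa>>27=0xe ⇒ cmpi (RI)
  rd: (w>>25)&0x3=0x1 → R1
  imm: (w>>0)&0x1ffffff=0x11895fa → #18388474

cmpi R1, #18388474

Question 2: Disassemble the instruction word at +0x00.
cpl R2

[00] 00 00 00 3c → 0x3c000000
  top 5b → 0x7 → cpl [R]
  rd: (w>>25)&0x3=0x2 → R2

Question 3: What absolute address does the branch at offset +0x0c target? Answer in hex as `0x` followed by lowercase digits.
+0x0c: f8 ff ff df ⇒ word 0xdffffff8 (little)
  opcode bits[31:27]=0x1b: je/J
  [26:0] imm=134217720 (s27→-8) = #-8
  target = base 0x9084 + off 0x0c + 4 + imm -8 = 0x908c

0x908c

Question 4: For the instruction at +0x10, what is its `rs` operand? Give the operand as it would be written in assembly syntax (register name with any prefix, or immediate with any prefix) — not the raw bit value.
R1

off 0x10: read 00 00 80 98 as little → 0x98800000
  op=0x98800000>>27=0x13 ⇒ move (RR)
  rd: (w>>25)&0x3=0x0 → R0
  rs: (w>>23)&0x3=0x1 → R1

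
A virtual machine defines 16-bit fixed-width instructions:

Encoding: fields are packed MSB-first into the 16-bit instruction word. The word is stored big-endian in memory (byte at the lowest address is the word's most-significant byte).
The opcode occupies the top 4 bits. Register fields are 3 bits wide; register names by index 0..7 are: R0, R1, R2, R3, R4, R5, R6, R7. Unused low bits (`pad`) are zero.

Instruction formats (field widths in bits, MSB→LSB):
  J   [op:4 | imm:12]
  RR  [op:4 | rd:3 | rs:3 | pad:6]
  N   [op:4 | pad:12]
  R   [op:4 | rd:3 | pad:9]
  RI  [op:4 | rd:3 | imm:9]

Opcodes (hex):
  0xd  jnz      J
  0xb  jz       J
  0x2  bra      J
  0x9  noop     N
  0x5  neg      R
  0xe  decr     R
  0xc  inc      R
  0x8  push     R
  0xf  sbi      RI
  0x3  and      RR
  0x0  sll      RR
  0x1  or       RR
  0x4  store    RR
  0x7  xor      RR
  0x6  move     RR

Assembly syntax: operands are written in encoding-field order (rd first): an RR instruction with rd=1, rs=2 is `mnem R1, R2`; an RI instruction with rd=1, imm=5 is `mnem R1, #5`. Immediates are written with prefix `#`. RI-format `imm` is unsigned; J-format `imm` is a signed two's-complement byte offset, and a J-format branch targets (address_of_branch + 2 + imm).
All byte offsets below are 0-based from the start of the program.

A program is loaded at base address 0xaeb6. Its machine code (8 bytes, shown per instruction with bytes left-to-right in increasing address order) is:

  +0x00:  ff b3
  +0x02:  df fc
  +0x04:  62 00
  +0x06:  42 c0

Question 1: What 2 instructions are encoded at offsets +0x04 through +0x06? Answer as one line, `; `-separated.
move R1, R0; store R1, R3

off 0x04: read 62 00 as big → 0x6200
  top 4b → 0x6 → move [RR]
  rd@[11:9]=0x1 ⇒ R1
  rs@[8:6]=0x0 ⇒ R0
off 0x06: read 42 c0 as big → 0x42c0
  top 4b → 0x4 → store [RR]
  rd@[11:9]=0x1 ⇒ R1
  rs@[8:6]=0x3 ⇒ R3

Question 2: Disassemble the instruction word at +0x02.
+0x02: df fc ⇒ word 0xdffc (big)
  opcode bits[15:12]=0xd: jnz/J
  [11:0] imm=4092 (s12→-4) = #-4

jnz #-4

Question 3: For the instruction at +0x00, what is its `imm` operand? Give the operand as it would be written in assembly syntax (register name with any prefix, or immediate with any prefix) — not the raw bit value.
#435

[00] ff b3 → 0xffb3
  op=0xffb3>>12=0xf ⇒ sbi (RI)
  rd: (w>>9)&0x7=0x7 → R7
  imm: (w>>0)&0x1ff=0x1b3 → #435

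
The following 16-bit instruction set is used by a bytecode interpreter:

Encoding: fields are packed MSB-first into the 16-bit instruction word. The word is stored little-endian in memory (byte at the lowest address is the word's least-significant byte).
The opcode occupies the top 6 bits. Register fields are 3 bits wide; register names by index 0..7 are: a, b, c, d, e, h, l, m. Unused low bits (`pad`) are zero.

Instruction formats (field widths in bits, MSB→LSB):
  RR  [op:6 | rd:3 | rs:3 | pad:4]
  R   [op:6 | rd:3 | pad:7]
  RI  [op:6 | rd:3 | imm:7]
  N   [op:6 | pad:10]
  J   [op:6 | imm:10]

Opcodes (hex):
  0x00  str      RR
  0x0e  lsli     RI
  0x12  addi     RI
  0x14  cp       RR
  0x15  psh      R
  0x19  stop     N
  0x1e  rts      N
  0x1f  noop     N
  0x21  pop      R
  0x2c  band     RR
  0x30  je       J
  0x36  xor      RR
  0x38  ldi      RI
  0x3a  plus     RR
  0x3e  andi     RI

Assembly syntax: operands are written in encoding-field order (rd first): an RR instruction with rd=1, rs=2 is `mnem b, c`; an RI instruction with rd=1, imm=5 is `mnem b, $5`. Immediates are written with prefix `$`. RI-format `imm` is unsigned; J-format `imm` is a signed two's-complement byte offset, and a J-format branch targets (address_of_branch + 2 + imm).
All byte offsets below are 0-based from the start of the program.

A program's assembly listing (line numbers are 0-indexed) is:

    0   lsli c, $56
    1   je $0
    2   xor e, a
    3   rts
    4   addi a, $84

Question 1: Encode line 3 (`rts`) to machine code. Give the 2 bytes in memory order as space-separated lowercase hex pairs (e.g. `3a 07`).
00 78

line 3 (rts): pack op=0x1e:6|pad=0:10 = 0x7800; little→ 00 78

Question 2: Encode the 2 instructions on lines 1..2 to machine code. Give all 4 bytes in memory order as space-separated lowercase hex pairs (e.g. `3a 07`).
1. je fields op=0x30:6|imm=0:10 → word c000h → 00 c0
2. xor fields op=0x36:6|rd=4:3|rs=0:3|pad=0:4 → word da00h → 00 da

00 c0 00 da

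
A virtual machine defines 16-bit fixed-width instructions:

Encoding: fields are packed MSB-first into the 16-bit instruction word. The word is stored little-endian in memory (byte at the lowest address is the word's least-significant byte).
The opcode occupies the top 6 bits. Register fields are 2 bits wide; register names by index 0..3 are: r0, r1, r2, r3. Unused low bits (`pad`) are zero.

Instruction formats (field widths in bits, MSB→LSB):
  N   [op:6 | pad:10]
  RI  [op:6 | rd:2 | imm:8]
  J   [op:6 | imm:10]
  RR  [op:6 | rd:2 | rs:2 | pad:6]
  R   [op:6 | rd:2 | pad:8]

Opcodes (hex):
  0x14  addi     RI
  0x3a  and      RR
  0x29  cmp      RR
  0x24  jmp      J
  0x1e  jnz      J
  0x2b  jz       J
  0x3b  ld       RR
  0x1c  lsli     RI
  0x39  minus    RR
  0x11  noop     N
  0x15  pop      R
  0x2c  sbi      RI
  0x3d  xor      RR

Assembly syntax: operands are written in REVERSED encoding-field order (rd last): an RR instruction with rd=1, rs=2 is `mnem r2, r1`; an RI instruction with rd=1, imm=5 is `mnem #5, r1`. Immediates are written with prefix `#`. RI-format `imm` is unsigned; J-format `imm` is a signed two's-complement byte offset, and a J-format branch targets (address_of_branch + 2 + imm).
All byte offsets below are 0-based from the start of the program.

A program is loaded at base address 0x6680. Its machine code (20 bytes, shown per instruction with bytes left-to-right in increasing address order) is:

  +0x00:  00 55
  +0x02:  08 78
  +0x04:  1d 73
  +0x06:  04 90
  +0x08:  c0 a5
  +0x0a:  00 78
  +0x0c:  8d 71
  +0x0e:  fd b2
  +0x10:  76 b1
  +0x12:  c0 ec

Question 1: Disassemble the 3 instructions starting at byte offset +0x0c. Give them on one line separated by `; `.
lsli #141, r1; sbi #253, r2; sbi #118, r1

@+0c  little-endian(8d 71) = 0x718d
  op=0x718d>>10=0x1c ⇒ lsli (RI)
  [9:8] rd=1 = r1
  [7:0] imm=141 = #141
@+0e  little-endian(fd b2) = 0xb2fd
  op=0xb2fd>>10=0x2c ⇒ sbi (RI)
  [9:8] rd=2 = r2
  [7:0] imm=253 = #253
@+10  little-endian(76 b1) = 0xb176
  op=0xb176>>10=0x2c ⇒ sbi (RI)
  [9:8] rd=1 = r1
  [7:0] imm=118 = #118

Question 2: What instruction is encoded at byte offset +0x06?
[06] 04 90 → 0x9004
  op=0x9004>>10=0x24 ⇒ jmp (J)
  imm@[9:0]=0x4 ⇒ #4

jmp #4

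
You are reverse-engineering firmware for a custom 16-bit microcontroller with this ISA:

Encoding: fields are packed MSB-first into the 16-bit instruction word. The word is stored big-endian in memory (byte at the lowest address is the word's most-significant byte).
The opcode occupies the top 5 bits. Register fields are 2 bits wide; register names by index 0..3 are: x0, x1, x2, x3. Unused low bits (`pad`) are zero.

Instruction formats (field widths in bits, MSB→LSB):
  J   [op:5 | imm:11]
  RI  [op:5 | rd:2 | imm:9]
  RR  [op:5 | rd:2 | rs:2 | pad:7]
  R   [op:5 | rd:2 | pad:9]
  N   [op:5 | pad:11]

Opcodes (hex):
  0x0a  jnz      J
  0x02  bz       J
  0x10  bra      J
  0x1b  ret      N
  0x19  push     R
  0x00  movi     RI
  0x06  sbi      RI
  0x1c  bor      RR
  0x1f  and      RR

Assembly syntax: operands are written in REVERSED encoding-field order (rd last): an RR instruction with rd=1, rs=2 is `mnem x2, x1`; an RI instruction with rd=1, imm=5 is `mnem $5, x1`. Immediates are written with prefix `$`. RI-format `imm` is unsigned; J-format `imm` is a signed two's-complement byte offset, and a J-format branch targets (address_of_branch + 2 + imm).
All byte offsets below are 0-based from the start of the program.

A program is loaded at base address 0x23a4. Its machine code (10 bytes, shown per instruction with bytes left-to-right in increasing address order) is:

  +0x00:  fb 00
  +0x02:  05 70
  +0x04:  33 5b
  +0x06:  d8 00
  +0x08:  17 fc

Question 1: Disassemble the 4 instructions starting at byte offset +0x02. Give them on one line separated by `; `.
movi $368, x2; sbi $347, x1; ret; bz $-4

[02] 05 70 → 0x0570
  op=0x0570>>11=0x0 ⇒ movi (RI)
  rd: (w>>9)&0x3=0x2 → x2
  imm: (w>>0)&0x1ff=0x170 → $368
[04] 33 5b → 0x335b
  op=0x335b>>11=0x6 ⇒ sbi (RI)
  rd: (w>>9)&0x3=0x1 → x1
  imm: (w>>0)&0x1ff=0x15b → $347
[06] d8 00 → 0xd800
  op=0xd800>>11=0x1b ⇒ ret (N)
[08] 17 fc → 0x17fc
  op=0x17fc>>11=0x2 ⇒ bz (J)
  imm: (w>>0)&0x7ff=0x7fc (s11→-4) → $-4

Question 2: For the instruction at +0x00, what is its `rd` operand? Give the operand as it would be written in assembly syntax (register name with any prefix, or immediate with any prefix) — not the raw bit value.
@+00  big-endian(fb 00) = 0xfb00
  top 5b → 0x1f → and [RR]
  [10:9] rd=1 = x1
  [8:7] rs=2 = x2

x1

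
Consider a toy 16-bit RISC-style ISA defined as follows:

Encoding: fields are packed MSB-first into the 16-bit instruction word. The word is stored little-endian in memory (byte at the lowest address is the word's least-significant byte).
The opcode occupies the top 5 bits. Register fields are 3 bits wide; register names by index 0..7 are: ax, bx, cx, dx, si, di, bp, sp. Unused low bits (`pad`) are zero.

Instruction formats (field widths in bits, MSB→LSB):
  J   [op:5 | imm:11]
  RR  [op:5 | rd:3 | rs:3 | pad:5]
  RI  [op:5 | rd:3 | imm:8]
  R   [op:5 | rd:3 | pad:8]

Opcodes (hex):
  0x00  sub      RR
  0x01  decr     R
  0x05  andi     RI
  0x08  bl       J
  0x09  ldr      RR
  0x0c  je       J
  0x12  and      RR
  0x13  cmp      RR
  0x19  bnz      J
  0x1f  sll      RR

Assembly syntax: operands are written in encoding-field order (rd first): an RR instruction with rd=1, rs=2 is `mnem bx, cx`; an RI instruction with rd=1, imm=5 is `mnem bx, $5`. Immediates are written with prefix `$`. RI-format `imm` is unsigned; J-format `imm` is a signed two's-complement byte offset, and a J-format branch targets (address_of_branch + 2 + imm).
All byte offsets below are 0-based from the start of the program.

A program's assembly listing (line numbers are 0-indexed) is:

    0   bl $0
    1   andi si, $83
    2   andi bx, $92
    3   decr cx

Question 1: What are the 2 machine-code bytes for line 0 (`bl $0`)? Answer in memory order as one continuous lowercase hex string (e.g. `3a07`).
0. bl fields op=0x8:5|imm=0:11 → word 4000h → 00 40

0040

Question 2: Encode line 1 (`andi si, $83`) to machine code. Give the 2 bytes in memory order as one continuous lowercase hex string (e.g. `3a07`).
1. andi fields op=0x5:5|rd=4:3|imm=83:8 → word 2c53h → 53 2c

532c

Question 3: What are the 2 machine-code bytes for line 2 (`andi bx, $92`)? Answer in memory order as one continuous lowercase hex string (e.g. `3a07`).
line 2 (andi): pack op=0x5:5|rd=1:3|imm=92:8 = 0x295c; little→ 5c 29

5c29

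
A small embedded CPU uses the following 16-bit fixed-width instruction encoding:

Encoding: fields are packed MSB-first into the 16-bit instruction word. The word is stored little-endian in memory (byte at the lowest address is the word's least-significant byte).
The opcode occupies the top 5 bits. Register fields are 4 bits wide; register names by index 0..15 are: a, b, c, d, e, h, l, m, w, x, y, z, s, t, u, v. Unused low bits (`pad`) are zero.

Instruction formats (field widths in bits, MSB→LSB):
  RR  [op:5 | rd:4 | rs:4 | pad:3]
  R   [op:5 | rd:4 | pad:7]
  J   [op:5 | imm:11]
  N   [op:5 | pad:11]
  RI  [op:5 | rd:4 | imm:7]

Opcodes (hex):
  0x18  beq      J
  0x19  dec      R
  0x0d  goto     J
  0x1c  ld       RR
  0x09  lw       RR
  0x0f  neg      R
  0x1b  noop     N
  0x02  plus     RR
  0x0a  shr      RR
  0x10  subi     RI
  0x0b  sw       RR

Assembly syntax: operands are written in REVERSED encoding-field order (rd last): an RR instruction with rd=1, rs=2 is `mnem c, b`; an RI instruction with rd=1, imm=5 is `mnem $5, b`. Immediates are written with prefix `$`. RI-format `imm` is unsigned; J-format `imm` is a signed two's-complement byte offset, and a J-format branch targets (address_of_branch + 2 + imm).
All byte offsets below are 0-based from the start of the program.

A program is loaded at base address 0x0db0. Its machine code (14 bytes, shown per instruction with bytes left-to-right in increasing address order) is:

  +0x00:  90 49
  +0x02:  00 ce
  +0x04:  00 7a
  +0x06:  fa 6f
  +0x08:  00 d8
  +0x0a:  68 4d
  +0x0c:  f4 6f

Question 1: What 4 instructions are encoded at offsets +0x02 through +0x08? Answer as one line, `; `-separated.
[02] 00 ce → 0xce00
  opcode bits[15:11]=0x19: dec/R
  rd@[10:7]=0xc ⇒ s
[04] 00 7a → 0x7a00
  opcode bits[15:11]=0xf: neg/R
  rd@[10:7]=0x4 ⇒ e
[06] fa 6f → 0x6ffa
  opcode bits[15:11]=0xd: goto/J
  imm@[10:0]=0x7fa (s11→-6) ⇒ $-6
[08] 00 d8 → 0xd800
  opcode bits[15:11]=0x1b: noop/N

dec s; neg e; goto $-6; noop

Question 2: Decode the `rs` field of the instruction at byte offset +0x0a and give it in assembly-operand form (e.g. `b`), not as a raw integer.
+0x0a: 68 4d ⇒ word 0x4d68 (little)
  op=0x4d68>>11=0x9 ⇒ lw (RR)
  [10:7] rd=10 = y
  [6:3] rs=13 = t

t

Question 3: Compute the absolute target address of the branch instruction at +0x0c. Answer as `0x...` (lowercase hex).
[0c] f4 6f → 0x6ff4
  op=0x6ff4>>11=0xd ⇒ goto (J)
  imm@[10:0]=0x7f4 (s11→-12) ⇒ $-12
  target = base 0x0db0 + off 0x0c + 2 + imm -12 = 0x0db2

0x0db2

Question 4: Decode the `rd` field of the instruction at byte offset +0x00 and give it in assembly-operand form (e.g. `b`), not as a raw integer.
d

[00] 90 49 → 0x4990
  opcode bits[15:11]=0x9: lw/RR
  [10:7] rd=3 = d
  [6:3] rs=2 = c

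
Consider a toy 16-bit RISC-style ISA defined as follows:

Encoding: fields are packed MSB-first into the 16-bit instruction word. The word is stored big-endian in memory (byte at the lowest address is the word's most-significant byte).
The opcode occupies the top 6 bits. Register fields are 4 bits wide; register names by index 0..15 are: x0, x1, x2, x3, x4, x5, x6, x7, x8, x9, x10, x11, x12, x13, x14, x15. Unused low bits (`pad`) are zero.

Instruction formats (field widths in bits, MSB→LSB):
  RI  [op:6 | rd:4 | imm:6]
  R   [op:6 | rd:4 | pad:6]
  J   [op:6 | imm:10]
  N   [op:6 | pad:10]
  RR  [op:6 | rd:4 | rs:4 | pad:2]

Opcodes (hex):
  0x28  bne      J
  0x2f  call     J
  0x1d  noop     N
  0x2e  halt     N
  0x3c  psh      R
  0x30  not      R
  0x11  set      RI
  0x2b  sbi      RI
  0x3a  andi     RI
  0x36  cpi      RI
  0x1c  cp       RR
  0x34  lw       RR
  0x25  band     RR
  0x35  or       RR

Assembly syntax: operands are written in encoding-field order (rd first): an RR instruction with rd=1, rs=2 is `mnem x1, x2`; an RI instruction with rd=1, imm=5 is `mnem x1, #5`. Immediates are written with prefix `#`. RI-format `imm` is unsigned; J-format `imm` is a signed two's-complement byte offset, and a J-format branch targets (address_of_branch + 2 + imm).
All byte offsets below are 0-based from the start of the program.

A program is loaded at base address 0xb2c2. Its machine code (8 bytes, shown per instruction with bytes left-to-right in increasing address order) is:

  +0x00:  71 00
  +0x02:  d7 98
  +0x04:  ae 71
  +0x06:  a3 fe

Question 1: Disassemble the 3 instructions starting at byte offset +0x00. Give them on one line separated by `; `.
cp x4, x0; or x14, x6; sbi x9, #49

off 0x00: read 71 00 as big → 0x7100
  op=0x7100>>10=0x1c ⇒ cp (RR)
  [9:6] rd=4 = x4
  [5:2] rs=0 = x0
off 0x02: read d7 98 as big → 0xd798
  op=0xd798>>10=0x35 ⇒ or (RR)
  [9:6] rd=14 = x14
  [5:2] rs=6 = x6
off 0x04: read ae 71 as big → 0xae71
  op=0xae71>>10=0x2b ⇒ sbi (RI)
  [9:6] rd=9 = x9
  [5:0] imm=49 = #49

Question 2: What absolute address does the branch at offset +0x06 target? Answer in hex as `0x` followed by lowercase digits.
0xb2c8

+0x06: a3 fe ⇒ word 0xa3fe (big)
  op=0xa3fe>>10=0x28 ⇒ bne (J)
  imm: (w>>0)&0x3ff=0x3fe (s10→-2) → #-2
  target = base 0xb2c2 + off 0x06 + 2 + imm -2 = 0xb2c8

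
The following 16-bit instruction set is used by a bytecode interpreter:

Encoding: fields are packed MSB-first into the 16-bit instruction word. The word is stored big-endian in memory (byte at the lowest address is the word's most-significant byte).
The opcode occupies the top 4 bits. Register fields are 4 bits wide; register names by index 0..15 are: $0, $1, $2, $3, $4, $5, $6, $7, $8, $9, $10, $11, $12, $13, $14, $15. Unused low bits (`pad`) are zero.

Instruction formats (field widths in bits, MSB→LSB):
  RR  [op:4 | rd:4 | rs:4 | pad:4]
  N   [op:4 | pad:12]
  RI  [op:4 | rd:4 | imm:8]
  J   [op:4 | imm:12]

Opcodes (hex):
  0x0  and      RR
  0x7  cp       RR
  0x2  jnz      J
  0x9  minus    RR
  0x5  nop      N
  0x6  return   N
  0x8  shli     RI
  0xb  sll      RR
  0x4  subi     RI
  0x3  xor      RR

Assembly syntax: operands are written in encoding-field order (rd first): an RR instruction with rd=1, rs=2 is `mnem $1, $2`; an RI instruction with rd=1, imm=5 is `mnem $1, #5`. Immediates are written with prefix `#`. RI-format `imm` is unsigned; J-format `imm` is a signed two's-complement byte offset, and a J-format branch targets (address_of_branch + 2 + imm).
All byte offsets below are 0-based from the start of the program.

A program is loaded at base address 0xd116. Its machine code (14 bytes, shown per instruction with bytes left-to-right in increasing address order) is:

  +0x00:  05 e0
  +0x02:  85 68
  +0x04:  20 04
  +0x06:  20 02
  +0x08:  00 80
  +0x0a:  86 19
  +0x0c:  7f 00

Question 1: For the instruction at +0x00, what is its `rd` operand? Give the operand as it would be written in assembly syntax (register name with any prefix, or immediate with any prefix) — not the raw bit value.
$5

off 0x00: read 05 e0 as big → 0x05e0
  top 4b → 0x0 → and [RR]
  [11:8] rd=5 = $5
  [7:4] rs=14 = $14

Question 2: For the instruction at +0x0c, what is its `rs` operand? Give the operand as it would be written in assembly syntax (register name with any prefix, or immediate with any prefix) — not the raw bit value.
$0

off 0x0c: read 7f 00 as big → 0x7f00
  top 4b → 0x7 → cp [RR]
  rd: (w>>8)&0xf=0xf → $15
  rs: (w>>4)&0xf=0x0 → $0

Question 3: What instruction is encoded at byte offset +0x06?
[06] 20 02 → 0x2002
  top 4b → 0x2 → jnz [J]
  imm@[11:0]=0x2 ⇒ #2

jnz #2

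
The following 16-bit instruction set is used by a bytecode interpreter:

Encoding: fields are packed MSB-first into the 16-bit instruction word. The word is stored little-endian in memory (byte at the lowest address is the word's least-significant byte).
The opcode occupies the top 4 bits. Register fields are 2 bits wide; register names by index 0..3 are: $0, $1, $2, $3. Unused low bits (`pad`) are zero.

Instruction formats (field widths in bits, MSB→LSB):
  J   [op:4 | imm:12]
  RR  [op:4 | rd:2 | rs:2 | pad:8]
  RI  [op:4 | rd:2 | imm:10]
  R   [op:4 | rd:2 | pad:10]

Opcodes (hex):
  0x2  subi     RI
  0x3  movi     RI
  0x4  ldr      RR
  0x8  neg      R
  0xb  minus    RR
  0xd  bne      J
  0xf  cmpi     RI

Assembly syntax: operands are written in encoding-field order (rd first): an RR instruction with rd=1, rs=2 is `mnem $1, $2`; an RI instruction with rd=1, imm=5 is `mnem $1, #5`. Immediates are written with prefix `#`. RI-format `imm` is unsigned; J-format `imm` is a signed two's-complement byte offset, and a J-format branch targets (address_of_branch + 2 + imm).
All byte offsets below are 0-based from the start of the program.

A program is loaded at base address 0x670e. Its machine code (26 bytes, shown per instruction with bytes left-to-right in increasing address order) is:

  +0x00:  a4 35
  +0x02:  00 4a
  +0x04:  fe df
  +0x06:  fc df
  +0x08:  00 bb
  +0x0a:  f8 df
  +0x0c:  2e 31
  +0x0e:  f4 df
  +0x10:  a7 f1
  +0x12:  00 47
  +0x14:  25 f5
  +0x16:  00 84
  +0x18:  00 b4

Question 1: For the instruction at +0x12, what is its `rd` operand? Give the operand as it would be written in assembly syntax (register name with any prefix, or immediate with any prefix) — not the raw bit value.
$1

+0x12: 00 47 ⇒ word 0x4700 (little)
  opcode bits[15:12]=0x4: ldr/RR
  [11:10] rd=1 = $1
  [9:8] rs=3 = $3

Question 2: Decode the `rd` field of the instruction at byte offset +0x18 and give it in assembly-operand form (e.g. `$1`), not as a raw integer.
$1

[18] 00 b4 → 0xb400
  op=0xb400>>12=0xb ⇒ minus (RR)
  rd: (w>>10)&0x3=0x1 → $1
  rs: (w>>8)&0x3=0x0 → $0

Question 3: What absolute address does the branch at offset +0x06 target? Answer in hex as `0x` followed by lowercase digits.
0x6712

+0x06: fc df ⇒ word 0xdffc (little)
  opcode bits[15:12]=0xd: bne/J
  [11:0] imm=4092 (s12→-4) = #-4
  target = base 0x670e + off 0x06 + 2 + imm -4 = 0x6712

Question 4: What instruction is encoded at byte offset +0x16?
neg $1

[16] 00 84 → 0x8400
  opcode bits[15:12]=0x8: neg/R
  [11:10] rd=1 = $1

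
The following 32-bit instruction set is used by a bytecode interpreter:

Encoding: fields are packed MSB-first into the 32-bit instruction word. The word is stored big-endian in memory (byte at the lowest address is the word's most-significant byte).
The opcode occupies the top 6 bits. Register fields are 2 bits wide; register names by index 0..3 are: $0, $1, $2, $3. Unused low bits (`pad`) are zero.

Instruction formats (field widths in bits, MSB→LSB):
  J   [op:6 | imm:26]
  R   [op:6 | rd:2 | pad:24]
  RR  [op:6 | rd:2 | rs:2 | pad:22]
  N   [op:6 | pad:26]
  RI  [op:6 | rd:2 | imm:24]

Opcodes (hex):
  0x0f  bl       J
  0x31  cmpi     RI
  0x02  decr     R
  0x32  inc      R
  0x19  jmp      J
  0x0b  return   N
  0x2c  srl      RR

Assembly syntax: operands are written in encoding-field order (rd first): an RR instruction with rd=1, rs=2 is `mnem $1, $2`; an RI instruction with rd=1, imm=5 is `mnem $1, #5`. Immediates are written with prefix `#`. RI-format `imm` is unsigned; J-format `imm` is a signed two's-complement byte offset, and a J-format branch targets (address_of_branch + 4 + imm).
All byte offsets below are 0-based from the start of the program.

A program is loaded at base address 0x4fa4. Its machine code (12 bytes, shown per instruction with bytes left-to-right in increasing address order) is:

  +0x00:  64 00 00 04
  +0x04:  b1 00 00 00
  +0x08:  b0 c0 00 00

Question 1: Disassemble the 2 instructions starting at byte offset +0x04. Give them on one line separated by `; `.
off 0x04: read b1 00 00 00 as big → 0xb1000000
  top 6b → 0x2c → srl [RR]
  [25:24] rd=1 = $1
  [23:22] rs=0 = $0
off 0x08: read b0 c0 00 00 as big → 0xb0c00000
  top 6b → 0x2c → srl [RR]
  [25:24] rd=0 = $0
  [23:22] rs=3 = $3

srl $1, $0; srl $0, $3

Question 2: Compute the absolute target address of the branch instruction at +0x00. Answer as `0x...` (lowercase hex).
@+00  big-endian(64 00 00 04) = 0x64000004
  opcode bits[31:26]=0x19: jmp/J
  imm: (w>>0)&0x3ffffff=0x4 → #4
  target = base 0x4fa4 + off 0x00 + 4 + imm 4 = 0x4fac

0x4fac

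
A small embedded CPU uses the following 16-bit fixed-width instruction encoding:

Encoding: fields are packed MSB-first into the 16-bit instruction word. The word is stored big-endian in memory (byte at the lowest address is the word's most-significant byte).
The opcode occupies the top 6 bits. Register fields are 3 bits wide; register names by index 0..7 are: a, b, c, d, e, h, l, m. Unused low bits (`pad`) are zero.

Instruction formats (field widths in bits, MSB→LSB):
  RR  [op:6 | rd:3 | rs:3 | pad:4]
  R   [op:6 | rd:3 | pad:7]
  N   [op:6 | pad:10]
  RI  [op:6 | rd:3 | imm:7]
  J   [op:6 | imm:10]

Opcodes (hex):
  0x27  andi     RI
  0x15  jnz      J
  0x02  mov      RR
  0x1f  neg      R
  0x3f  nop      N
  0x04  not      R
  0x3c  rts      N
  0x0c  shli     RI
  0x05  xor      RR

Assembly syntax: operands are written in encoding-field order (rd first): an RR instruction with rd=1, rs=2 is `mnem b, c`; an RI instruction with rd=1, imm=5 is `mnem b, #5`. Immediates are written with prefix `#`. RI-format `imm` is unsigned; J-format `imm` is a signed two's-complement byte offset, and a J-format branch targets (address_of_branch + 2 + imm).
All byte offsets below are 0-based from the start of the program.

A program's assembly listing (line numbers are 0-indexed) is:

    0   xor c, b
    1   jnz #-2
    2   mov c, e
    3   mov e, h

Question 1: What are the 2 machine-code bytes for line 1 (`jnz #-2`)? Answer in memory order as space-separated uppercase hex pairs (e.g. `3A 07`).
57 FE

line 1 (jnz): pack op=0x15:6|imm=-2:10 = 0x57fe; big→ 57 fe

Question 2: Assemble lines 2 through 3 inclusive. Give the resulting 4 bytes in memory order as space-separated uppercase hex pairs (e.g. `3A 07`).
09 40 0A 50

L2: mov op=0x2:6|rd=2:3|rs=4:3|pad=0:4 ⇒ 0x0940 ⇒ big 09 40
L3: mov op=0x2:6|rd=4:3|rs=5:3|pad=0:4 ⇒ 0x0a50 ⇒ big 0a 50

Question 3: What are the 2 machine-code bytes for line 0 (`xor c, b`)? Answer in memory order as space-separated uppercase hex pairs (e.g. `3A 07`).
line 0 (xor): pack op=0x5:6|rd=2:3|rs=1:3|pad=0:4 = 0x1510; big→ 15 10

15 10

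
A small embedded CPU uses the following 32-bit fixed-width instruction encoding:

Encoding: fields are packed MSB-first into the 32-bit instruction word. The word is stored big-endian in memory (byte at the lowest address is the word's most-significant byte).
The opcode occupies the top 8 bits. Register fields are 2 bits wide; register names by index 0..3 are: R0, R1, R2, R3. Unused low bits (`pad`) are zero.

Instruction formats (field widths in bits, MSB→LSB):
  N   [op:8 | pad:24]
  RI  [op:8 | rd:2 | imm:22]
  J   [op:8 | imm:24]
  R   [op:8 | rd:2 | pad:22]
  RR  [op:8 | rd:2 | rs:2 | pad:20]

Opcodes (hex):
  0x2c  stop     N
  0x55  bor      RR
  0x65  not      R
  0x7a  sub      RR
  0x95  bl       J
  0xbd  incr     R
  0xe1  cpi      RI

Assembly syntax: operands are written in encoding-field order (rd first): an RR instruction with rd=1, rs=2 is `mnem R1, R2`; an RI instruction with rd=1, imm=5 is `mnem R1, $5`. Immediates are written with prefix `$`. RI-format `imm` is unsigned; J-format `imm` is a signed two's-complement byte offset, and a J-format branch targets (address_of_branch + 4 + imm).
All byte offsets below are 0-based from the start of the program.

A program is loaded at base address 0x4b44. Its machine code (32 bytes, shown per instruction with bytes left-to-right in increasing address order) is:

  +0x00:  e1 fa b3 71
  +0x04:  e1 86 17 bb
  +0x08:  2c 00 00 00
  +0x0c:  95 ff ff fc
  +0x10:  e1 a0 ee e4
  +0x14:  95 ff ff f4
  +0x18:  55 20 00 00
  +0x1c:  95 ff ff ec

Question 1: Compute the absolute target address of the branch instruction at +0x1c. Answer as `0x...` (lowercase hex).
0x4b50

@+1c  big-endian(95 ff ff ec) = 0x95ffffec
  op=0x95ffffec>>24=0x95 ⇒ bl (J)
  imm@[23:0]=0xffffec (s24→-20) ⇒ $-20
  target = base 0x4b44 + off 0x1c + 4 + imm -20 = 0x4b50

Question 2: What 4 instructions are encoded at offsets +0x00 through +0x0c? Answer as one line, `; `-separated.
cpi R3, $3847025; cpi R2, $399291; stop; bl $-4

+0x00: e1 fa b3 71 ⇒ word 0xe1fab371 (big)
  opcode bits[31:24]=0xe1: cpi/RI
  [23:22] rd=3 = R3
  [21:0] imm=3847025 = $3847025
+0x04: e1 86 17 bb ⇒ word 0xe18617bb (big)
  opcode bits[31:24]=0xe1: cpi/RI
  [23:22] rd=2 = R2
  [21:0] imm=399291 = $399291
+0x08: 2c 00 00 00 ⇒ word 0x2c000000 (big)
  opcode bits[31:24]=0x2c: stop/N
+0x0c: 95 ff ff fc ⇒ word 0x95fffffc (big)
  opcode bits[31:24]=0x95: bl/J
  [23:0] imm=16777212 (s24→-4) = $-4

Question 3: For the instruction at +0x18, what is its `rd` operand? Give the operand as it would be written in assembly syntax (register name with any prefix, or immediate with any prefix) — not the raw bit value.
+0x18: 55 20 00 00 ⇒ word 0x55200000 (big)
  op=0x55200000>>24=0x55 ⇒ bor (RR)
  [23:22] rd=0 = R0
  [21:20] rs=2 = R2

R0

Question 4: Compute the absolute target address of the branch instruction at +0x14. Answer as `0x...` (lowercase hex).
off 0x14: read 95 ff ff f4 as big → 0x95fffff4
  opcode bits[31:24]=0x95: bl/J
  [23:0] imm=16777204 (s24→-12) = $-12
  target = base 0x4b44 + off 0x14 + 4 + imm -12 = 0x4b50

0x4b50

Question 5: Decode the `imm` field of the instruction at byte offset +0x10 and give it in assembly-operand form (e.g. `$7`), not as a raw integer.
$2158308

+0x10: e1 a0 ee e4 ⇒ word 0xe1a0eee4 (big)
  top 8b → 0xe1 → cpi [RI]
  rd: (w>>22)&0x3=0x2 → R2
  imm: (w>>0)&0x3fffff=0x20eee4 → $2158308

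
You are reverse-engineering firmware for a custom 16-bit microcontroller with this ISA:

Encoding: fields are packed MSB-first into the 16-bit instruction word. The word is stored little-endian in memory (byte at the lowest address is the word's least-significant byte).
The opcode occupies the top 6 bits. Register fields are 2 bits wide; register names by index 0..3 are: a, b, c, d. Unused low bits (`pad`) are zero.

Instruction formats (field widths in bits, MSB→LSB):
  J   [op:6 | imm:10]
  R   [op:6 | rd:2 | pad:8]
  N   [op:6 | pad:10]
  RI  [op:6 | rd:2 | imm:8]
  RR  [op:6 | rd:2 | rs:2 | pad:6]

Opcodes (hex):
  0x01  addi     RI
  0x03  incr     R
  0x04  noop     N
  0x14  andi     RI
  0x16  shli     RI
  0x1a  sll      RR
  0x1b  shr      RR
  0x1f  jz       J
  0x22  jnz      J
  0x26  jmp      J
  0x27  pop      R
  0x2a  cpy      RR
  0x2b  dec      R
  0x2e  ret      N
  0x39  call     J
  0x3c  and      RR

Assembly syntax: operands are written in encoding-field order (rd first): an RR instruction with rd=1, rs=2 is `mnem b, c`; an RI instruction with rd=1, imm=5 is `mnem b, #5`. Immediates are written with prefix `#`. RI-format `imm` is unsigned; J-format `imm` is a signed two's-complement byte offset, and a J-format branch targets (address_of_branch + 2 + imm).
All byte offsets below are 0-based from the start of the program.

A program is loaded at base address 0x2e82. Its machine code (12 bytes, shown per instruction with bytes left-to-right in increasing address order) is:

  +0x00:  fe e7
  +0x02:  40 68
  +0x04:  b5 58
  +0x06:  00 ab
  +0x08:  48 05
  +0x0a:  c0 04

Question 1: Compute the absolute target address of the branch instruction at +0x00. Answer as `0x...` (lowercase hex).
[00] fe e7 → 0xe7fe
  op=0xe7fe>>10=0x39 ⇒ call (J)
  imm: (w>>0)&0x3ff=0x3fe (s10→-2) → #-2
  target = base 0x2e82 + off 0x00 + 2 + imm -2 = 0x2e82

0x2e82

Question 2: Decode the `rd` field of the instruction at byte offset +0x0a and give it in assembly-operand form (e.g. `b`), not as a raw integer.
off 0x0a: read c0 04 as little → 0x04c0
  top 6b → 0x1 → addi [RI]
  rd: (w>>8)&0x3=0x0 → a
  imm: (w>>0)&0xff=0xc0 → #192

a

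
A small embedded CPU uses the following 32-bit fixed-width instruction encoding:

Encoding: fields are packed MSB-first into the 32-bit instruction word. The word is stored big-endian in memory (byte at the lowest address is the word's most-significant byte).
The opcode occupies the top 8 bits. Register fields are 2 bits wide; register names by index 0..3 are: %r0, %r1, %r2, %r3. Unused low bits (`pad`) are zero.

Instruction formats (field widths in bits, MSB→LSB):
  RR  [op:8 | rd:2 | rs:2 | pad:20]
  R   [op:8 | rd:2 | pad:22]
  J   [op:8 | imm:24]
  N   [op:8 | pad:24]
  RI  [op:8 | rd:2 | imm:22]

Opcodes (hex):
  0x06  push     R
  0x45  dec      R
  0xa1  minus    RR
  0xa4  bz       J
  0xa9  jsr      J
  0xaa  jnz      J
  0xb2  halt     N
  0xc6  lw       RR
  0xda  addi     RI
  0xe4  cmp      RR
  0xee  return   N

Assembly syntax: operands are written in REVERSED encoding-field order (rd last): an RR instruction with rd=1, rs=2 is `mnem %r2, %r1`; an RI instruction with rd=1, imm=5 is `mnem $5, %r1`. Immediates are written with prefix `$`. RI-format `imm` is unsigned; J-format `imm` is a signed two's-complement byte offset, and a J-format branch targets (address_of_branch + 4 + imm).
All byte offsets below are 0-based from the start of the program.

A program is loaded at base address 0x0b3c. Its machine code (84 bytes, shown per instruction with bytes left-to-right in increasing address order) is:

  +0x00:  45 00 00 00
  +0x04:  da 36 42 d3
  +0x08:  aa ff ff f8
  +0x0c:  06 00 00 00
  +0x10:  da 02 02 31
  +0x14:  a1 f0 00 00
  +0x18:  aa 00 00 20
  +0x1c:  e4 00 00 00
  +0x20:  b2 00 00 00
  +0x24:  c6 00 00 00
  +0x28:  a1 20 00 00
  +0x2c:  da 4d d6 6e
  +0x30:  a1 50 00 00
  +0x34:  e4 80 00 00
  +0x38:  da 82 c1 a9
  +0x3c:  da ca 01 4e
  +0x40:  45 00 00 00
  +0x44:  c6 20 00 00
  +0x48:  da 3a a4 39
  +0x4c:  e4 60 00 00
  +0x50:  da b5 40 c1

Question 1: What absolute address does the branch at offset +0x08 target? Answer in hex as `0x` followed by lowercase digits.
0x0b40

+0x08: aa ff ff f8 ⇒ word 0xaafffff8 (big)
  opcode bits[31:24]=0xaa: jnz/J
  imm: (w>>0)&0xffffff=0xfffff8 (s24→-8) → $-8
  target = base 0x0b3c + off 0x08 + 4 + imm -8 = 0x0b40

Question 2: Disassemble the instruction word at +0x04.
[04] da 36 42 d3 → 0xda3642d3
  opcode bits[31:24]=0xda: addi/RI
  rd@[23:22]=0x0 ⇒ %r0
  imm@[21:0]=0x3642d3 ⇒ $3556051

addi $3556051, %r0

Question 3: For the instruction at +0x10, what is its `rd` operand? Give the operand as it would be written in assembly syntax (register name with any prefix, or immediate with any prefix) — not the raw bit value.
%r0

[10] da 02 02 31 → 0xda020231
  op=0xda020231>>24=0xda ⇒ addi (RI)
  [23:22] rd=0 = %r0
  [21:0] imm=131633 = $131633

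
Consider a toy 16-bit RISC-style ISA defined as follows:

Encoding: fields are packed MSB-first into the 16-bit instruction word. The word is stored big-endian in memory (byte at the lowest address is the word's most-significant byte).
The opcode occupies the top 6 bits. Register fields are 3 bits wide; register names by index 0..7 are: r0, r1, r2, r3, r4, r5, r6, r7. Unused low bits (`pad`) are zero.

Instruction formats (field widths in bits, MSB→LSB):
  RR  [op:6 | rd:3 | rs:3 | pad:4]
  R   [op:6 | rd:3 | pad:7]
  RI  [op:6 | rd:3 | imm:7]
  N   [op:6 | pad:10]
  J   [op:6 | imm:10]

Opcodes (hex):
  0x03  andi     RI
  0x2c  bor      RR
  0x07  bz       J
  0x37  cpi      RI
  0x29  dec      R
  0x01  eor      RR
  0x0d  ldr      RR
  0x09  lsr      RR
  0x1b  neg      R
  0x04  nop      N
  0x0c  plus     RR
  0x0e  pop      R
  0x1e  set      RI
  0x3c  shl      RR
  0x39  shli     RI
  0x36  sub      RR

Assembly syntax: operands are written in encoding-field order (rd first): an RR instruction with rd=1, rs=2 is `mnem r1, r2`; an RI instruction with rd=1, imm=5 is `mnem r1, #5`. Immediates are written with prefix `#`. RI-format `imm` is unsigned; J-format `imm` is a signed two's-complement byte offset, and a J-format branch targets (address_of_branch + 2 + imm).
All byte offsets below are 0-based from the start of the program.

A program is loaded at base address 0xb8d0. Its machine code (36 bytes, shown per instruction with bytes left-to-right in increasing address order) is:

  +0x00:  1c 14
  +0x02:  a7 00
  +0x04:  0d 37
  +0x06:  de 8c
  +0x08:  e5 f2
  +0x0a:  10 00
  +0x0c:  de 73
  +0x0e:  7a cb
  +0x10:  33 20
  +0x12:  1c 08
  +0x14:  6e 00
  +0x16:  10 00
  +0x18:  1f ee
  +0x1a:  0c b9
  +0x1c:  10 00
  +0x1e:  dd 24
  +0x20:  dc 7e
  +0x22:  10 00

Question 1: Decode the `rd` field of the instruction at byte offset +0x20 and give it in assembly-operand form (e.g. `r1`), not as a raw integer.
@+20  big-endian(dc 7e) = 0xdc7e
  op=0xdc7e>>10=0x37 ⇒ cpi (RI)
  rd: (w>>7)&0x7=0x0 → r0
  imm: (w>>0)&0x7f=0x7e → #126

r0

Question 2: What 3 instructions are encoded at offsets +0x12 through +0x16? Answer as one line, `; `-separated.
bz #8; neg r4; nop

off 0x12: read 1c 08 as big → 0x1c08
  op=0x1c08>>10=0x7 ⇒ bz (J)
  [9:0] imm=8 = #8
off 0x14: read 6e 00 as big → 0x6e00
  op=0x6e00>>10=0x1b ⇒ neg (R)
  [9:7] rd=4 = r4
off 0x16: read 10 00 as big → 0x1000
  op=0x1000>>10=0x4 ⇒ nop (N)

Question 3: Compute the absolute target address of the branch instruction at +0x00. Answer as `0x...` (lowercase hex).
0xb8e6

+0x00: 1c 14 ⇒ word 0x1c14 (big)
  opcode bits[15:10]=0x7: bz/J
  [9:0] imm=20 = #20
  target = base 0xb8d0 + off 0x00 + 2 + imm 20 = 0xb8e6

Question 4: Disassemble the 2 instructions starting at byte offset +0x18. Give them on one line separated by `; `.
bz #-18; andi r1, #57

+0x18: 1f ee ⇒ word 0x1fee (big)
  opcode bits[15:10]=0x7: bz/J
  [9:0] imm=1006 (s10→-18) = #-18
+0x1a: 0c b9 ⇒ word 0x0cb9 (big)
  opcode bits[15:10]=0x3: andi/RI
  [9:7] rd=1 = r1
  [6:0] imm=57 = #57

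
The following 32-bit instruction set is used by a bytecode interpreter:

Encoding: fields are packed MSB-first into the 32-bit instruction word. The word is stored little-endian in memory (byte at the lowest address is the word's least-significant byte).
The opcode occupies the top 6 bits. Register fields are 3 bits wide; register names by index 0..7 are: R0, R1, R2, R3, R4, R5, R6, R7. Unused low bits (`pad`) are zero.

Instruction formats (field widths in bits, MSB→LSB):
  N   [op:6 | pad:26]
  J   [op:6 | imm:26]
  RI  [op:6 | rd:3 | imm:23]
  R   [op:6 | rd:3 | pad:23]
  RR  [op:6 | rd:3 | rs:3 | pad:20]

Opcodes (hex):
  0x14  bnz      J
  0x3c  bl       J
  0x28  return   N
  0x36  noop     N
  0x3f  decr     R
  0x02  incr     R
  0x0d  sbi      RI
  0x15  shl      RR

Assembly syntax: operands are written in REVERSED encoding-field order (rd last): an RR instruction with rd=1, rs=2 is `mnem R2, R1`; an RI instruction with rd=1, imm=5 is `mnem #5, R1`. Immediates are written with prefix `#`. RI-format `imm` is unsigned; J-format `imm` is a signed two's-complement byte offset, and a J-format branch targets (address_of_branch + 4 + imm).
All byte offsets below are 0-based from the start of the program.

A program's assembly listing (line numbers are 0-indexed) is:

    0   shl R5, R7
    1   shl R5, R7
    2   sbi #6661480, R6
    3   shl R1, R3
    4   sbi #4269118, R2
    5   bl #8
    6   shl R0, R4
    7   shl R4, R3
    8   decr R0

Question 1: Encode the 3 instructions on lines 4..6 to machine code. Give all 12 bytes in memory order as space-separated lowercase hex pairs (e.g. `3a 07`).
3e 24 41 35 08 00 00 f0 00 00 00 56

L4: sbi op=0xd:6|rd=2:3|imm=4269118:23 ⇒ 0x3541243e ⇒ little 3e 24 41 35
L5: bl op=0x3c:6|imm=8:26 ⇒ 0xf0000008 ⇒ little 08 00 00 f0
L6: shl op=0x15:6|rd=4:3|rs=0:3|pad=0:20 ⇒ 0x56000000 ⇒ little 00 00 00 56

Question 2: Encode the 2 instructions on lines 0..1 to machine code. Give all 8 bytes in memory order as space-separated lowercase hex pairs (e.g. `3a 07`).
0. shl fields op=0x15:6|rd=7:3|rs=5:3|pad=0:20 → word 57d00000h → 00 00 d0 57
1. shl fields op=0x15:6|rd=7:3|rs=5:3|pad=0:20 → word 57d00000h → 00 00 d0 57

00 00 d0 57 00 00 d0 57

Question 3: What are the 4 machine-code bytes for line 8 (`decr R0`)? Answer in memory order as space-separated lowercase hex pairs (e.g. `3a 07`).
00 00 00 fc

8. decr fields op=0x3f:6|rd=0:3|pad=0:23 → word fc000000h → 00 00 00 fc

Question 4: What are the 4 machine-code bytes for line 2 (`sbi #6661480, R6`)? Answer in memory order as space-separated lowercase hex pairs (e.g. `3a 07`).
68 a5 65 37

2. sbi fields op=0xd:6|rd=6:3|imm=6661480:23 → word 3765a568h → 68 a5 65 37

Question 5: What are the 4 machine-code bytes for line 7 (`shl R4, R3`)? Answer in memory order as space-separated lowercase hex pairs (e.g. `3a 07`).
7. shl fields op=0x15:6|rd=3:3|rs=4:3|pad=0:20 → word 55c00000h → 00 00 c0 55

00 00 c0 55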